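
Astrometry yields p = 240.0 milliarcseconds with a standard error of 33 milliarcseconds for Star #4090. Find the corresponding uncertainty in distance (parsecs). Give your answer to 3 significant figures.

d = 1/p, so σ_d = σ_p / p².
σ_d = 0.0330 / (0.2400)² = 0.0330 / 0.0576 = 0.57292 pc.

0.573 pc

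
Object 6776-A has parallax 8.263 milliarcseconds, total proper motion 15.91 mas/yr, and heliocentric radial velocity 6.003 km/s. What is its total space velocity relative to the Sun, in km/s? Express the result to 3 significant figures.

10.9 km/s

d = 1/p = 1/0.008263″ = 121.02 pc.
μ = 15.91 mas/yr = 0.01591 ″/yr.
v_t = 4.740 μ d = 4.740 × 0.01591 × 121.02 = 9.1265 km/s.
v = √(v_r² + v_t²) = √(6.003² + 9.1265²) = √119.329 = 10.924 km/s.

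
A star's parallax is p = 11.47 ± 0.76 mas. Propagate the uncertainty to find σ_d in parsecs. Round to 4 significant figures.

d = 1/p, so σ_d = σ_p / p².
σ_d = 0.000760 / (0.01147)² = 0.000760 / 0.00013156 = 5.7768 pc.

5.777 pc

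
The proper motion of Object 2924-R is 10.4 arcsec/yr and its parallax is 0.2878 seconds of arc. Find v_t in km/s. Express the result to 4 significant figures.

171.3 km/s

d = 1/p = 1/0.2878″ = 3.4746 pc.
v_t = 4.74 × μ × d = 4.74 × 10.4 × 3.4746 = 171.28 km/s.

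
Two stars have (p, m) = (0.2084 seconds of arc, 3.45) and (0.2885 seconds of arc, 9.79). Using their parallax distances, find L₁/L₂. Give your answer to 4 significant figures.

d₁ = 1/p₁ = 1/0.2084″ = 4.7985 pc; d₂ = 1/p₂ = 1/0.2885″ = 3.4662 pc.
M₁ = m₁ − 5 log₁₀ d₁ + 5 = 3.45 − 3.4055 + 5 = 5.0445.
M₂ = 9.79 − 2.6993 + 5 = 12.0907.
L₁/L₂ = 10^(0.4(M₂ − M₁)) = 10^(0.4 × 7.0462) = 10^2.81848 = 658.39.

L₁/L₂ = 658.4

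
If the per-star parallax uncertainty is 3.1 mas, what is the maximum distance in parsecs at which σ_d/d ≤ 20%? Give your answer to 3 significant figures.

σ_d/d = σ_p/p, so the condition is σ_p/p ≤ 0.20, i.e. p ≥ σ_p/0.20.
p_min = 3.1/0.20 = 15.5 mas = 0.0155 arcsec.
d_max = 1/p_min = 1/0.0155 = 64.516 pc.

64.5 pc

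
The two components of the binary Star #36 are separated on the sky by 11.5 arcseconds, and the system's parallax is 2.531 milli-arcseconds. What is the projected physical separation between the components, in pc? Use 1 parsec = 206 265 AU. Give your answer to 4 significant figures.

d = 1/p = 1/0.002531″ = 395.1 pc.
At distance d (pc), an angle of θ arcsec spans θ·d AU: s = 11.5 × 395.1 = 4543.7 AU.
= 4543.7 / 206265 = 0.022028 pc.

0.02203 pc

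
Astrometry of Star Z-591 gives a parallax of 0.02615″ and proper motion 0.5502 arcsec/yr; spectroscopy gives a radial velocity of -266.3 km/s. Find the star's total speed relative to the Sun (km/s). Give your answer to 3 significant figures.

d = 1/p = 1/0.02615″ = 38.241 pc.
v_t = 4.740 μ d = 4.740 × 0.5502 × 38.241 = 99.731 km/s.
v = √(v_r² + v_t²) = √((-266.3)² + 99.731²) = √80862 = 284.36 km/s.

284 km/s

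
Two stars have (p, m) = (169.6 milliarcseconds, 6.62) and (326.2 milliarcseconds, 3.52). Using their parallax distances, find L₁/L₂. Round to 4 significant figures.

L₁/L₂ = 0.2129

d₁ = 1/p₁ = 1/0.1696″ = 5.8962 pc; d₂ = 1/p₂ = 1/0.3262″ = 3.0656 pc.
M₁ = m₁ − 5 log₁₀ d₁ + 5 = 6.62 − 3.8529 + 5 = 7.7671.
M₂ = 3.52 − 2.4326 + 5 = 6.0874.
L₁/L₂ = 10^(0.4(M₂ − M₁)) = 10^(0.4 × (-1.6797)) = 10^(-0.67188) = 0.21287.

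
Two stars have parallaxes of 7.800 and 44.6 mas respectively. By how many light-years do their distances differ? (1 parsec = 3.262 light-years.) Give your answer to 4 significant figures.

d_A = 1/0.007800″ = 128.21 pc; d_B = 1/0.04460″ = 22.422 pc.
|d_B − d_A| = |22.422 − 128.21| = 105.79 pc = 105.79 × 3.262 ly = 345.09 ly.

345.1 ly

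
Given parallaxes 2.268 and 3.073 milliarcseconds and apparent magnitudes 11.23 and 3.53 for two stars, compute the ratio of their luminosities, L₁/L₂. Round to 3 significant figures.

d₁ = 1/p₁ = 1/0.002268″ = 440.92 pc; d₂ = 1/p₂ = 1/0.003073″ = 325.41 pc.
M₁ = m₁ − 5 log₁₀ d₁ + 5 = 11.23 − 13.2218 + 5 = 3.0082.
M₂ = 3.53 − 12.5622 + 5 = -4.0322.
L₁/L₂ = 10^(0.4(M₂ − M₁)) = 10^(0.4 × (-7.0404)) = 10^(-2.81616) = 0.001527.

L₁/L₂ = 0.00153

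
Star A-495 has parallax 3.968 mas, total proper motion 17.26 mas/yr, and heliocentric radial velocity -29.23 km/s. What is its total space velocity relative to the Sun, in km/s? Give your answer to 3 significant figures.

d = 1/p = 1/0.003968″ = 252.02 pc.
μ = 17.26 mas/yr = 0.01726 ″/yr.
v_t = 4.740 μ d = 4.740 × 0.01726 × 252.02 = 20.618 km/s.
v = √(v_r² + v_t²) = √((-29.23)² + 20.618²) = √1279.49 = 35.77 km/s.

35.8 km/s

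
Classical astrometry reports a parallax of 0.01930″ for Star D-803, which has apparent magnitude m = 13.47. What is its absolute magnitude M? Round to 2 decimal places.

d = 1/p = 1/0.01930″ = 51.813 pc.
m − M = 5 log₁₀(51.813) − 5 = 8.5722 − 5 = 3.5722.
M = m − (m − M) = 13.47 − 3.5722 = 9.90.

M = 9.90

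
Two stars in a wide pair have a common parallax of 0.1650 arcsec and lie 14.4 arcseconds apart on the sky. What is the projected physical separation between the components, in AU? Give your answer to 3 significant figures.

87.3 AU

d = 1/p = 1/0.1650″ = 6.0606 pc.
At distance d (pc), an angle of θ arcsec spans θ·d AU: s = 14.4 × 6.0606 = 87.273 AU.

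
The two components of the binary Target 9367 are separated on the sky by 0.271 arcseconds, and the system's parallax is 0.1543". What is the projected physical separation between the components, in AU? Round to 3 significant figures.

d = 1/p = 1/0.1543″ = 6.4809 pc.
At distance d (pc), an angle of θ arcsec spans θ·d AU: s = 0.271 × 6.4809 = 1.7563 AU.

1.76 AU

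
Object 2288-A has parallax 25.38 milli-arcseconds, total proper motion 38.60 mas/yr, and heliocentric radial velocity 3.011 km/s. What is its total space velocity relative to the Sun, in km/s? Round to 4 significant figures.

d = 1/p = 1/0.02538″ = 39.401 pc.
μ = 38.60 mas/yr = 0.03860 ″/yr.
v_t = 4.740 μ d = 4.740 × 0.03860 × 39.401 = 7.209 km/s.
v = √(v_r² + v_t²) = √(3.011² + 7.209²) = √61.0358 = 7.8125 km/s.

7.813 km/s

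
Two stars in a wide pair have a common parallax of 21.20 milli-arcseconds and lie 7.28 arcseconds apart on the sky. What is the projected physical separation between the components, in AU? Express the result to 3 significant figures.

d = 1/p = 1/0.02120″ = 47.17 pc.
At distance d (pc), an angle of θ arcsec spans θ·d AU: s = 7.28 × 47.17 = 343.4 AU.

343 AU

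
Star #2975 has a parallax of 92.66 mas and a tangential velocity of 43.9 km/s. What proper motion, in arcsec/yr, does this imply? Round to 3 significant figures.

0.858 arcsec/yr

d = 1/p = 1/0.09266″ = 10.792 pc.
μ = v_t / (4.74 d) = 43.9 / (4.74 × 10.792) = 43.9 / 51.154 = 0.85819 ″/yr.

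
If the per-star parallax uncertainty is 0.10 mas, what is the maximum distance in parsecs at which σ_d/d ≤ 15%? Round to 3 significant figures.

σ_d/d = σ_p/p, so the condition is σ_p/p ≤ 0.15, i.e. p ≥ σ_p/0.15.
p_min = 0.10/0.15 = 0.66667 mas = 0.00066667 arcsec.
d_max = 1/p_min = 1/0.00066667 = 1500 pc.

1500 pc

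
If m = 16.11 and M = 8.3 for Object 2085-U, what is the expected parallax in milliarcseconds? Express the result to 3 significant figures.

m − M = 16.11 − 8.3 = 7.81.
d = 10^((m−M)/5 + 1) = 10^2.562 = 364.75 pc.
p = 1/d = 1/364.75 = 0.0027416 arcsec = 2.7416 mas.

2.74 mas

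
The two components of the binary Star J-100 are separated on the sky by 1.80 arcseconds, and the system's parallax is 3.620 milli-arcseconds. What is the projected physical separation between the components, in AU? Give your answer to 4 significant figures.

d = 1/p = 1/0.003620″ = 276.24 pc.
At distance d (pc), an angle of θ arcsec spans θ·d AU: s = 1.80 × 276.24 = 497.23 AU.

497.2 AU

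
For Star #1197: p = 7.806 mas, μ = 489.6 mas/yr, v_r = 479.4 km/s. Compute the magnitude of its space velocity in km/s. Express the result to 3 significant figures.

564 km/s

d = 1/p = 1/0.007806″ = 128.11 pc.
μ = 489.6 mas/yr = 0.4896 ″/yr.
v_t = 4.740 μ d = 4.740 × 0.4896 × 128.11 = 297.31 km/s.
v = √(v_r² + v_t²) = √(479.4² + 297.31²) = √318218 = 564.11 km/s.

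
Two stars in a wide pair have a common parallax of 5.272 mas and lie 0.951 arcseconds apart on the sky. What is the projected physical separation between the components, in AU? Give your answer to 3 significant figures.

180 AU

d = 1/p = 1/0.005272″ = 189.68 pc.
At distance d (pc), an angle of θ arcsec spans θ·d AU: s = 0.951 × 189.68 = 180.39 AU.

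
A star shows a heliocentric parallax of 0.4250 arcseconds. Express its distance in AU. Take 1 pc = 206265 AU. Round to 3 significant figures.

485000 AU

d = 1/p = 1/0.4250 = 2.3529 pc.
In AU: 2.3529 × 206265 = 4.8532 × 10^5 AU.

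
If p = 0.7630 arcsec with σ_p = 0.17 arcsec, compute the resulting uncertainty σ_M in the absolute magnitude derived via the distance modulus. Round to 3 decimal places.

σ_M = 0.484 mag

M = m − 5 log₁₀ d + 5 = m + 5 log₁₀ p + 5, so ∂M/∂p = 5/(p ln 10).
σ_M = (5/ln 10) · (σ_p/p) = 2.1715 × 0.17/0.7630 = 2.1715 × 0.2228 = 0.48381.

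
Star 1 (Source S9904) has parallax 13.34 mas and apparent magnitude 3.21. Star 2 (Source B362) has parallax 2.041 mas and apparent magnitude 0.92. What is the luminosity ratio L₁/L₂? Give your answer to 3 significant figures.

d₁ = 1/p₁ = 1/0.01334″ = 74.963 pc; d₂ = 1/p₂ = 1/0.002041″ = 489.96 pc.
M₁ = m₁ − 5 log₁₀ d₁ + 5 = 3.21 − 9.3742 + 5 = -1.1642.
M₂ = 0.92 − 13.4508 + 5 = -7.5308.
L₁/L₂ = 10^(0.4(M₂ − M₁)) = 10^(0.4 × (-6.3666)) = 10^(-2.54664) = 0.0028403.

L₁/L₂ = 0.00284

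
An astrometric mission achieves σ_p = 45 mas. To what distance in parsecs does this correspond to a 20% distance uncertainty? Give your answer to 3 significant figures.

4.44 pc

σ_d/d = σ_p/p, so the condition is σ_p/p ≤ 0.20, i.e. p ≥ σ_p/0.20.
p_min = 45/0.20 = 225 mas = 0.225 arcsec.
d_max = 1/p_min = 1/0.225 = 4.4444 pc.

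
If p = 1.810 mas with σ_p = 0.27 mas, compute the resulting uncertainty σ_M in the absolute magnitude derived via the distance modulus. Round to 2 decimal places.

M = m − 5 log₁₀ d + 5 = m + 5 log₁₀ p + 5, so ∂M/∂p = 5/(p ln 10).
σ_M = (5/ln 10) · (σ_p/p) = 2.1715 × 0.27/1.810 = 2.1715 × 0.14917 = 0.32392.

σ_M = 0.32 mag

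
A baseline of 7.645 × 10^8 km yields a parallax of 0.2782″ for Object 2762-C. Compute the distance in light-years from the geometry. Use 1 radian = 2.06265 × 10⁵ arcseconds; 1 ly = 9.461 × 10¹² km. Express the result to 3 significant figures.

θ = 0.2782″ = 0.2782/206265 = 1.3488 × 10^-6 rad.
d = B/θ = (7.645 × 10^8) / (1.3488 × 10^-6) = 5.6680 × 10^14 km = (5.6680 × 10^14) / (9.461 × 10^12) ly = 59.909 ly.

59.9 ly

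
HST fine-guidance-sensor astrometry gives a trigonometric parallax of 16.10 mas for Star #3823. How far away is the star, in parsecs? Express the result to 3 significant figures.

p = 16.10 mas = 0.01610 arcsec.
d = 1/p = 1/0.01610 = 62.112 pc.

62.1 pc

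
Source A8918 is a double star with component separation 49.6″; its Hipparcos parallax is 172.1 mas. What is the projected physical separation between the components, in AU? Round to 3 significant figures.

d = 1/p = 1/0.1721″ = 5.8106 pc.
At distance d (pc), an angle of θ arcsec spans θ·d AU: s = 49.6 × 5.8106 = 288.21 AU.

288 AU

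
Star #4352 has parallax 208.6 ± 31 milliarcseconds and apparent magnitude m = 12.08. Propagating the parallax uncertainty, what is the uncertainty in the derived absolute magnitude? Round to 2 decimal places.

M = m − 5 log₁₀ d + 5 = m + 5 log₁₀ p + 5, so ∂M/∂p = 5/(p ln 10).
σ_M = (5/ln 10) · (σ_p/p) = 2.1715 × 31/208.6 = 2.1715 × 0.14861 = 0.32271.

σ_M = 0.32 mag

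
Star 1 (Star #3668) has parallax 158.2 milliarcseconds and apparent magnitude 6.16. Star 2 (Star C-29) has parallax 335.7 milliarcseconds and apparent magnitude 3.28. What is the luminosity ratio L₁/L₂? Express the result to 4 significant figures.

L₁/L₂ = 0.3173

d₁ = 1/p₁ = 1/0.1582″ = 6.3211 pc; d₂ = 1/p₂ = 1/0.3357″ = 2.9789 pc.
M₁ = m₁ − 5 log₁₀ d₁ + 5 = 6.16 − 4.0040 + 5 = 7.1560.
M₂ = 3.28 − 2.3703 + 5 = 5.9097.
L₁/L₂ = 10^(0.4(M₂ − M₁)) = 10^(0.4 × (-1.2463)) = 10^(-0.49852) = 0.31731.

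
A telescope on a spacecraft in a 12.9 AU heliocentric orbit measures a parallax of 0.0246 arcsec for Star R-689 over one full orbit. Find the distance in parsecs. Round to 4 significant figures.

With baseline B (in AU) and parallax p (in arcsec), d = B/p parsecs.
d = 12.9 / 0.0246 = 524.39 pc.

524.4 pc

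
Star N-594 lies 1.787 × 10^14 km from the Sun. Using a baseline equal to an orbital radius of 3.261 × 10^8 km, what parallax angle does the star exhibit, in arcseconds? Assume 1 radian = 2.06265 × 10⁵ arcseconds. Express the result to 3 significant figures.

0.376 arcsec

θ ≈ B/d = (3.261 × 10^8) / (1.787 × 10^14) = 1.8248 × 10^-6 rad.
In arcseconds: 1.8248 × 10^-6 × 206265 = 0.37639″.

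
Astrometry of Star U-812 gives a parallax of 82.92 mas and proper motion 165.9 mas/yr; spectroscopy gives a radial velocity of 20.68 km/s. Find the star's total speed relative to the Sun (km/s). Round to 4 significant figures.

d = 1/p = 1/0.08292″ = 12.06 pc.
μ = 165.9 mas/yr = 0.1659 ″/yr.
v_t = 4.740 μ d = 4.740 × 0.1659 × 12.06 = 9.4836 km/s.
v = √(v_r² + v_t²) = √(20.68² + 9.4836²) = √517.601 = 22.751 km/s.

22.75 km/s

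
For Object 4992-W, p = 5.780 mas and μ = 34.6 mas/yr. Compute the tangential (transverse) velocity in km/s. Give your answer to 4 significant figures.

28.37 km/s

d = 1/p = 1/0.005780″ = 173.01 pc.
μ = 34.6 mas/yr = 0.0346 ″/yr.
v_t = 4.74 × μ × d = 4.74 × 0.0346 × 173.01 = 28.374 km/s.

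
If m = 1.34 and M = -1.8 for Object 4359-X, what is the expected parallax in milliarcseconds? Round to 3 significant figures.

23.6 mas

m − M = 1.34 − (-1.8) = 3.14.
d = 10^((m−M)/5 + 1) = 10^1.628 = 42.462 pc.
p = 1/d = 1/42.462 = 0.02355 arcsec = 23.55 mas.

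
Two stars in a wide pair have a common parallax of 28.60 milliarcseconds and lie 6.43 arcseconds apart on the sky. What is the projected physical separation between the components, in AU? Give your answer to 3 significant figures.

d = 1/p = 1/0.02860″ = 34.965 pc.
At distance d (pc), an angle of θ arcsec spans θ·d AU: s = 6.43 × 34.965 = 224.82 AU.

225 AU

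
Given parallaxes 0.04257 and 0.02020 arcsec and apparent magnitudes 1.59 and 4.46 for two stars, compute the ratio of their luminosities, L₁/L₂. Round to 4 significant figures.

d₁ = 1/p₁ = 1/0.04257″ = 23.491 pc; d₂ = 1/p₂ = 1/0.02020″ = 49.505 pc.
M₁ = m₁ − 5 log₁₀ d₁ + 5 = 1.59 − 6.8545 + 5 = -0.2645.
M₂ = 4.46 − 8.4732 + 5 = 0.9868.
L₁/L₂ = 10^(0.4(M₂ − M₁)) = 10^(0.4 × 1.2513) = 10^0.50052 = 3.1661.

L₁/L₂ = 3.166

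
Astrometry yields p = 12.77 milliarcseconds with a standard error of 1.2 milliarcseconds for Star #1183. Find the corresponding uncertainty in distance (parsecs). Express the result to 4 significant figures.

7.359 pc

d = 1/p, so σ_d = σ_p / p².
σ_d = 0.00120 / (0.01277)² = 0.00120 / 0.00016307 = 7.3588 pc.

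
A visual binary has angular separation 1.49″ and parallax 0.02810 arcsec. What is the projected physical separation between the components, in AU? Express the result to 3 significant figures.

d = 1/p = 1/0.02810″ = 35.587 pc.
At distance d (pc), an angle of θ arcsec spans θ·d AU: s = 1.49 × 35.587 = 53.025 AU.

53.0 AU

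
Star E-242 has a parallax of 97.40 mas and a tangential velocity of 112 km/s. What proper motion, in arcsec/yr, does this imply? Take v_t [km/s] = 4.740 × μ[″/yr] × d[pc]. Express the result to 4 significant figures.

2.301 arcsec/yr

d = 1/p = 1/0.09740″ = 10.267 pc.
μ = v_t / (4.74 d) = 112 / (4.74 × 10.267) = 112 / 48.666 = 2.3014 ″/yr.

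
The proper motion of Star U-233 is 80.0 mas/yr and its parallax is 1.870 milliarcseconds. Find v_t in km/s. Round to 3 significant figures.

d = 1/p = 1/0.001870″ = 534.76 pc.
μ = 80.0 mas/yr = 0.0800 ″/yr.
v_t = 4.74 × μ × d = 4.74 × 0.0800 × 534.76 = 202.78 km/s.

203 km/s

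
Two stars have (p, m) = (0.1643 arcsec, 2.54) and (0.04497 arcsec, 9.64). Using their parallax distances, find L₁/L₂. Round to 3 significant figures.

d₁ = 1/p₁ = 1/0.1643″ = 6.0864 pc; d₂ = 1/p₂ = 1/0.04497″ = 22.237 pc.
M₁ = m₁ − 5 log₁₀ d₁ + 5 = 2.54 − 3.9218 + 5 = 3.6182.
M₂ = 9.64 − 6.7354 + 5 = 7.9046.
L₁/L₂ = 10^(0.4(M₂ − M₁)) = 10^(0.4 × 4.2864) = 10^1.71456 = 51.827.

L₁/L₂ = 51.8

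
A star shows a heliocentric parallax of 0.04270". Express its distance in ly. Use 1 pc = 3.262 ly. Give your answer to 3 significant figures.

76.4 ly

d = 1/p = 1/0.04270 = 23.419 pc.
In light-years: 23.419 × 3.262 = 76.393 ly.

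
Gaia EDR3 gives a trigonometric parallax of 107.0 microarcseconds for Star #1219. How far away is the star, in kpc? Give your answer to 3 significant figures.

p = 107.0 microarcseconds = 0.0001070 arcsec.
d = 1/p = 1/0.0001070 = 9345.8 pc.
= 9.3458 kpc.

9.35 kpc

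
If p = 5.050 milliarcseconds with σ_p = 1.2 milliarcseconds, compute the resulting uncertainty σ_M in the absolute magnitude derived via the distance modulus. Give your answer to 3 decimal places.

M = m − 5 log₁₀ d + 5 = m + 5 log₁₀ p + 5, so ∂M/∂p = 5/(p ln 10).
σ_M = (5/ln 10) · (σ_p/p) = 2.1715 × 1.2/5.050 = 2.1715 × 0.23762 = 0.51599.

σ_M = 0.516 mag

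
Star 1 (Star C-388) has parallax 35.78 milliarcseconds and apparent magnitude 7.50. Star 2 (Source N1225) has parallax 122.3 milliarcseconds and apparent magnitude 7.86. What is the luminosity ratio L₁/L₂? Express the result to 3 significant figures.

L₁/L₂ = 16.3

d₁ = 1/p₁ = 1/0.03578″ = 27.949 pc; d₂ = 1/p₂ = 1/0.1223″ = 8.1766 pc.
M₁ = m₁ − 5 log₁₀ d₁ + 5 = 7.50 − 7.2318 + 5 = 5.2682.
M₂ = 7.86 − 4.5629 + 5 = 8.2971.
L₁/L₂ = 10^(0.4(M₂ − M₁)) = 10^(0.4 × 3.0289) = 10^1.21156 = 16.276.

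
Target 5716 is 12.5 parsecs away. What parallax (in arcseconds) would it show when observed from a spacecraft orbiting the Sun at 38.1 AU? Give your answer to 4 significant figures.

3.048 arcsec

p (arcsec) = B (AU) / d (pc).
p = 38.1 / 12.5 = 3.048 arcsec.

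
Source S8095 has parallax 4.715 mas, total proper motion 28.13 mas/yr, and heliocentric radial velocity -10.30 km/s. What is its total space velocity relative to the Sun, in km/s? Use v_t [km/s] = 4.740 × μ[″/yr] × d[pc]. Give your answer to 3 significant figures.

d = 1/p = 1/0.004715″ = 212.09 pc.
μ = 28.13 mas/yr = 0.02813 ″/yr.
v_t = 4.740 μ d = 4.740 × 0.02813 × 212.09 = 28.279 km/s.
v = √(v_r² + v_t²) = √((-10.30)² + 28.279²) = √905.792 = 30.096 km/s.

30.1 km/s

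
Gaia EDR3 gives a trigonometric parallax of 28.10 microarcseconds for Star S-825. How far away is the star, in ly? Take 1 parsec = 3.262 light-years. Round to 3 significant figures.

116000 ly

p = 28.10 microarcseconds = 0.00002810 arcsec.
d = 1/p = 1/0.00002810 = 35587 pc.
In light-years: 35587 × 3.262 = 1.1608 × 10^5 ly.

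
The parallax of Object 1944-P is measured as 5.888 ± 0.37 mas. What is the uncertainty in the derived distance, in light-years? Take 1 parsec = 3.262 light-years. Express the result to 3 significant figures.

d = 1/p, so σ_d = σ_p / p².
σ_d = 0.000370 / (0.005888)² = 0.000370 / 0.000034669 = 10.672 pc = 10.672 × 3.262 ly = 34.812 ly.

34.8 ly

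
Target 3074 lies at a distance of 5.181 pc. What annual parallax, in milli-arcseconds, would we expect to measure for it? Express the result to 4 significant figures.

193.0 mas

p = 1/d = 1/5.181 = 0.19301 arcsec.
= 0.19301 × 1000 = 193.01 mas.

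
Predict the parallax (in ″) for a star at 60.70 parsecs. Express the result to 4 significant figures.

0.01647 ″

p = 1/d = 1/60.7 = 0.016474 arcsec.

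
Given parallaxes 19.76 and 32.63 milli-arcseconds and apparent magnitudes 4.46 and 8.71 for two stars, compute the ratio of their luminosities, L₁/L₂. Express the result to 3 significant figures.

d₁ = 1/p₁ = 1/0.01976″ = 50.607 pc; d₂ = 1/p₂ = 1/0.03263″ = 30.647 pc.
M₁ = m₁ − 5 log₁₀ d₁ + 5 = 4.46 − 8.5211 + 5 = 0.9389.
M₂ = 8.71 − 7.4319 + 5 = 6.2781.
L₁/L₂ = 10^(0.4(M₂ − M₁)) = 10^(0.4 × 5.3392) = 10^2.13568 = 136.67.

L₁/L₂ = 137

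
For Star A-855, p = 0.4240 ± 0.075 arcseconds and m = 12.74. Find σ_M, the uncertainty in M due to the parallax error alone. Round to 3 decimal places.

σ_M = 0.384 mag

M = m − 5 log₁₀ d + 5 = m + 5 log₁₀ p + 5, so ∂M/∂p = 5/(p ln 10).
σ_M = (5/ln 10) · (σ_p/p) = 2.1715 × 0.075/0.4240 = 2.1715 × 0.17689 = 0.38412.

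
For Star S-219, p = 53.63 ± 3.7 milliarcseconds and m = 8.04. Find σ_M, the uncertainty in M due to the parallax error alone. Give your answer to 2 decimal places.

σ_M = 0.15 mag

M = m − 5 log₁₀ d + 5 = m + 5 log₁₀ p + 5, so ∂M/∂p = 5/(p ln 10).
σ_M = (5/ln 10) · (σ_p/p) = 2.1715 × 3.7/53.63 = 2.1715 × 0.068991 = 0.14981.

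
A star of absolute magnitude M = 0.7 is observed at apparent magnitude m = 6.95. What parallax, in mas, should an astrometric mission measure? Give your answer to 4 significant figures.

5.623 mas

m − M = 6.95 − 0.7 = 6.25.
d = 10^((m−M)/5 + 1) = 10^2.250 = 177.83 pc.
p = 1/d = 1/177.83 = 0.0056233 arcsec = 5.6233 mas.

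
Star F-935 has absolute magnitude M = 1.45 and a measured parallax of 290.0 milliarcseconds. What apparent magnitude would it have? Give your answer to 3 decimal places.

m = -0.862

d = 1/p = 1/0.2900″ = 3.4483 pc.
m − M = 5 log₁₀ d − 5 = 5 log₁₀(3.4483) − 5 = 2.6880 − 5 = -2.3120.
m = M + (m − M) = 1.45 + (-2.3120) = -0.862.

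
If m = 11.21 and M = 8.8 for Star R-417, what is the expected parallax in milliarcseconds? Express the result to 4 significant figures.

32.96 mas

m − M = 11.21 − 8.8 = 2.41.
d = 10^((m−M)/5 + 1) = 10^1.482 = 30.339 pc.
p = 1/d = 1/30.339 = 0.032961 arcsec = 32.961 mas.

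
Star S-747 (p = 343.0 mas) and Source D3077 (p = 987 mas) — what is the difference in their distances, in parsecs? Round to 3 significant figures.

d_A = 1/0.3430″ = 2.9155 pc; d_B = 1/0.9870″ = 1.0132 pc.
|d_B − d_A| = |1.0132 − 2.9155| = 1.9023 pc.

1.90 pc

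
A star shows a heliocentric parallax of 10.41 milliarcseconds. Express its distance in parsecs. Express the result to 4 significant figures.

p = 10.41 milliarcseconds = 0.01041 arcsec.
d = 1/p = 1/0.01041 = 96.061 pc.

96.06 pc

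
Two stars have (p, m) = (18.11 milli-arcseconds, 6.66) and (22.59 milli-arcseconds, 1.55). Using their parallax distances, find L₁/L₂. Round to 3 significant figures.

d₁ = 1/p₁ = 1/0.01811″ = 55.218 pc; d₂ = 1/p₂ = 1/0.02259″ = 44.267 pc.
M₁ = m₁ − 5 log₁₀ d₁ + 5 = 6.66 − 8.7104 + 5 = 2.9496.
M₂ = 1.55 − 8.2304 + 5 = -1.6804.
L₁/L₂ = 10^(0.4(M₂ − M₁)) = 10^(0.4 × (-4.6300)) = 10^(-1.85200) = 0.01406.

L₁/L₂ = 0.0141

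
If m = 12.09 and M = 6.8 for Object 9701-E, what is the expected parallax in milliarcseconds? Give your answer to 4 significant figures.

m − M = 12.09 − 6.8 = 5.29.
d = 10^((m−M)/5 + 1) = 10^2.058 = 114.29 pc.
p = 1/d = 1/114.29 = 0.0087497 arcsec = 8.7497 mas.

8.750 mas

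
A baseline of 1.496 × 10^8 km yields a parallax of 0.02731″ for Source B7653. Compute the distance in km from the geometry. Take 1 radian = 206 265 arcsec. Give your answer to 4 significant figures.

θ = 0.02731″ = 0.02731/206265 = 1.3240 × 10^-7 rad.
d = B/θ = (1.496 × 10^8) / (1.3240 × 10^-7) = 1.1299 × 10^15 km.

1.130 × 10^15 km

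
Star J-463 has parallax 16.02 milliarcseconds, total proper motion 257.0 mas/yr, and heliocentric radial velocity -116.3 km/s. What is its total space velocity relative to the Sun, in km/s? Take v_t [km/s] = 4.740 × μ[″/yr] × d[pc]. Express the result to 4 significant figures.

d = 1/p = 1/0.01602″ = 62.422 pc.
μ = 257.0 mas/yr = 0.2570 ″/yr.
v_t = 4.740 μ d = 4.740 × 0.2570 × 62.422 = 76.041 km/s.
v = √(v_r² + v_t²) = √((-116.3)² + 76.041²) = √19307.9 = 138.95 km/s.

139.0 km/s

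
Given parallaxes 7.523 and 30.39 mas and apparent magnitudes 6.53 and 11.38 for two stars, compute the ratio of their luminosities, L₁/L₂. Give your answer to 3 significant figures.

L₁/L₂ = 1420

d₁ = 1/p₁ = 1/0.007523″ = 132.93 pc; d₂ = 1/p₂ = 1/0.03039″ = 32.906 pc.
M₁ = m₁ − 5 log₁₀ d₁ + 5 = 6.53 − 10.6181 + 5 = 0.9119.
M₂ = 11.38 − 7.5864 + 5 = 8.7936.
L₁/L₂ = 10^(0.4(M₂ − M₁)) = 10^(0.4 × 7.8817) = 10^3.15268 = 1421.3.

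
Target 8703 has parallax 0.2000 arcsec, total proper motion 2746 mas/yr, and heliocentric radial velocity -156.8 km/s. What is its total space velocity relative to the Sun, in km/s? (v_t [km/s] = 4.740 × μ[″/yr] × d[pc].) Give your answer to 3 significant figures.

170 km/s

d = 1/p = 1/0.2000″ = 5 pc.
μ = 2746 mas/yr = 2.746 ″/yr.
v_t = 4.740 μ d = 4.740 × 2.746 × 5 = 65.08 km/s.
v = √(v_r² + v_t²) = √((-156.8)² + 65.08²) = √28821.6 = 169.77 km/s.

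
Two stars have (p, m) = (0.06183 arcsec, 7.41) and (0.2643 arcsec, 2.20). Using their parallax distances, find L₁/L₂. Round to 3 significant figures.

L₁/L₂ = 0.151

d₁ = 1/p₁ = 1/0.06183″ = 16.173 pc; d₂ = 1/p₂ = 1/0.2643″ = 3.7836 pc.
M₁ = m₁ − 5 log₁₀ d₁ + 5 = 7.41 − 6.0440 + 5 = 6.3660.
M₂ = 2.20 − 2.8895 + 5 = 4.3105.
L₁/L₂ = 10^(0.4(M₂ − M₁)) = 10^(0.4 × (-2.0555)) = 10^(-0.82220) = 0.15059.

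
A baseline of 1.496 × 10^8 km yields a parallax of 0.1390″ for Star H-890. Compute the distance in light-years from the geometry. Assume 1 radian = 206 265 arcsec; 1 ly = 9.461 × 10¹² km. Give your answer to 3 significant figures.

23.5 ly

θ = 0.1390″ = 0.1390/206265 = 6.7389 × 10^-7 rad.
d = B/θ = (1.496 × 10^8) / (6.7389 × 10^-7) = 2.2199 × 10^14 km = (2.2199 × 10^14) / (9.461 × 10^12) ly = 23.464 ly.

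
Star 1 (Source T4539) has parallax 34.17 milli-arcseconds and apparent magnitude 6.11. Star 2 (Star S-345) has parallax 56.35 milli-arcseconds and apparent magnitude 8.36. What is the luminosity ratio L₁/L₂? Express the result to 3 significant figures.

L₁/L₂ = 21.6

d₁ = 1/p₁ = 1/0.03417″ = 29.265 pc; d₂ = 1/p₂ = 1/0.05635″ = 17.746 pc.
M₁ = m₁ − 5 log₁₀ d₁ + 5 = 6.11 − 7.3317 + 5 = 3.7783.
M₂ = 8.36 − 6.2455 + 5 = 7.1145.
L₁/L₂ = 10^(0.4(M₂ − M₁)) = 10^(0.4 × 3.3362) = 10^1.33448 = 21.601.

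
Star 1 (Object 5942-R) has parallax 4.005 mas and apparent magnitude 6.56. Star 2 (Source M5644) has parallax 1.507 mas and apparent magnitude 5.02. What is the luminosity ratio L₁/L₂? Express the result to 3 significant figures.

L₁/L₂ = 0.0343

d₁ = 1/p₁ = 1/0.004005″ = 249.69 pc; d₂ = 1/p₂ = 1/0.001507″ = 663.57 pc.
M₁ = m₁ − 5 log₁₀ d₁ + 5 = 6.56 − 11.9870 + 5 = -0.4270.
M₂ = 5.02 − 14.1094 + 5 = -4.0894.
L₁/L₂ = 10^(0.4(M₂ − M₁)) = 10^(0.4 × (-3.6624)) = 10^(-1.46496) = 0.03428.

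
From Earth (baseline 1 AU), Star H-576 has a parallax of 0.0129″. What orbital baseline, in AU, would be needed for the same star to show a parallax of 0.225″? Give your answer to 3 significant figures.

Parallax scales linearly with baseline: p ∝ B, so B = p_target / p_Earth × 1 AU.
B = 0.225 / 0.0129 = 17.442 AU.

17.4 AU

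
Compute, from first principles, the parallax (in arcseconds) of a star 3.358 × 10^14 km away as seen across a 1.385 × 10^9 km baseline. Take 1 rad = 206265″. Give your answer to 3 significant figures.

θ ≈ B/d = (1.385 × 10^9) / (3.358 × 10^14) = 4.1245 × 10^-6 rad.
In arcseconds: 4.1245 × 10^-6 × 206265 = 0.85074″.

0.851 arcsec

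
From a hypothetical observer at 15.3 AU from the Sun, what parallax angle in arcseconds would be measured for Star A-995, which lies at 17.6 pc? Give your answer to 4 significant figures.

0.8693 arcsec

p (arcsec) = B (AU) / d (pc).
p = 15.3 / 17.6 = 0.86932 arcsec.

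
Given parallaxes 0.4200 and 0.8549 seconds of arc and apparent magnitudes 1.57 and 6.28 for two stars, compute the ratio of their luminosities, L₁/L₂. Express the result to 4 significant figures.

L₁/L₂ = 317.2

d₁ = 1/p₁ = 1/0.4200″ = 2.381 pc; d₂ = 1/p₂ = 1/0.8549″ = 1.1697 pc.
M₁ = m₁ − 5 log₁₀ d₁ + 5 = 1.57 − 1.8838 + 5 = 4.6862.
M₂ = 6.28 − 0.3404 + 5 = 10.9396.
L₁/L₂ = 10^(0.4(M₂ − M₁)) = 10^(0.4 × 6.2534) = 10^2.50136 = 317.22.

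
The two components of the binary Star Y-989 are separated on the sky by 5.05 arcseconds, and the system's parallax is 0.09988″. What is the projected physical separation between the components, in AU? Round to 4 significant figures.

50.56 AU

d = 1/p = 1/0.09988″ = 10.012 pc.
At distance d (pc), an angle of θ arcsec spans θ·d AU: s = 5.05 × 10.012 = 50.561 AU.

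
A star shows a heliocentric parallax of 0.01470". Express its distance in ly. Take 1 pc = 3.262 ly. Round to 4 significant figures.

221.9 ly

d = 1/p = 1/0.01470 = 68.027 pc.
In light-years: 68.027 × 3.262 = 221.9 ly.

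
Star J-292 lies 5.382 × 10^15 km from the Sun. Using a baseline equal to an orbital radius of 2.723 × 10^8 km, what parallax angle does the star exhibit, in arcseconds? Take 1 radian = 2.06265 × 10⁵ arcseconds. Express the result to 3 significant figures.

θ ≈ B/d = (2.723 × 10^8) / (5.382 × 10^15) = 5.0595 × 10^-8 rad.
In arcseconds: 5.0595 × 10^-8 × 206265 = 0.010436″.

0.0104 arcsec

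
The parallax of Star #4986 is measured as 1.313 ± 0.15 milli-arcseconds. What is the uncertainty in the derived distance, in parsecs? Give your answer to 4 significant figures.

87.01 pc

d = 1/p, so σ_d = σ_p / p².
σ_d = 0.000150 / (0.001313)² = 0.000150 / 0.000001724 = 87.007 pc.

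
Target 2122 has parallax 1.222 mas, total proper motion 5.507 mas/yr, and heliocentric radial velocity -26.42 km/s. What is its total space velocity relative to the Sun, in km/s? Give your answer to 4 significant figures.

d = 1/p = 1/0.001222″ = 818.33 pc.
μ = 5.507 mas/yr = 0.005507 ″/yr.
v_t = 4.740 μ d = 4.740 × 0.005507 × 818.33 = 21.361 km/s.
v = √(v_r² + v_t²) = √((-26.42)² + 21.361²) = √1154.31 = 33.975 km/s.

33.98 km/s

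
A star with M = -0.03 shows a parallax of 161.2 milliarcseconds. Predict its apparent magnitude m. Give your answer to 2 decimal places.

d = 1/p = 1/0.1612″ = 6.2035 pc.
m − M = 5 log₁₀ d − 5 = 5 log₁₀(6.2035) − 5 = 3.9632 − 5 = -1.0368.
m = M + (m − M) = -0.03 + (-1.0368) = -1.07.

m = -1.07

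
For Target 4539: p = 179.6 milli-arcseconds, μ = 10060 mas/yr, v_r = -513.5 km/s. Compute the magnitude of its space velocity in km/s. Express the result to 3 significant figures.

578 km/s

d = 1/p = 1/0.1796″ = 5.5679 pc.
μ = 10060 mas/yr = 10.06 ″/yr.
v_t = 4.740 μ d = 4.740 × 10.06 × 5.5679 = 265.5 km/s.
v = √(v_r² + v_t²) = √((-513.5)² + 265.5²) = √334173 = 578.08 km/s.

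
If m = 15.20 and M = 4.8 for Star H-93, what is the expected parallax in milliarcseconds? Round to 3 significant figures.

0.832 mas

m − M = 15.20 − 4.8 = 10.40.
d = 10^((m−M)/5 + 1) = 10^3.080 = 1202.3 pc.
p = 1/d = 1/1202.3 = 0.00083174 arcsec = 0.83174 mas.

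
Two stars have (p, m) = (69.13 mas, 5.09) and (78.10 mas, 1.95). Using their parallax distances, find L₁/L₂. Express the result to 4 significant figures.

L₁/L₂ = 0.07079

d₁ = 1/p₁ = 1/0.06913″ = 14.465 pc; d₂ = 1/p₂ = 1/0.07810″ = 12.804 pc.
M₁ = m₁ − 5 log₁₀ d₁ + 5 = 5.09 − 5.8016 + 5 = 4.2884.
M₂ = 1.95 − 5.5367 + 5 = 1.4133.
L₁/L₂ = 10^(0.4(M₂ − M₁)) = 10^(0.4 × (-2.8751)) = 10^(-1.15004) = 0.070788.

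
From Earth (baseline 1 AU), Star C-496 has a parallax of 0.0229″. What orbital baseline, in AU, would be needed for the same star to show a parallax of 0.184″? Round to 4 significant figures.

Parallax scales linearly with baseline: p ∝ B, so B = p_target / p_Earth × 1 AU.
B = 0.184 / 0.0229 = 8.0349 AU.

8.035 AU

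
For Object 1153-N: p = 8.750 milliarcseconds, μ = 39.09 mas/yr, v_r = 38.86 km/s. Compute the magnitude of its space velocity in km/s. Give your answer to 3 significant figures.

44.3 km/s

d = 1/p = 1/0.008750″ = 114.29 pc.
μ = 39.09 mas/yr = 0.03909 ″/yr.
v_t = 4.740 μ d = 4.740 × 0.03909 × 114.29 = 21.176 km/s.
v = √(v_r² + v_t²) = √(38.86² + 21.176²) = √1958.52 = 44.255 km/s.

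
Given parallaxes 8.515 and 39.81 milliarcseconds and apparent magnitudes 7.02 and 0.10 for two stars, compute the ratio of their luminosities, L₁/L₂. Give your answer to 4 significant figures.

L₁/L₂ = 0.03729

d₁ = 1/p₁ = 1/0.008515″ = 117.44 pc; d₂ = 1/p₂ = 1/0.03981″ = 25.119 pc.
M₁ = m₁ − 5 log₁₀ d₁ + 5 = 7.02 − 10.3491 + 5 = 1.6709.
M₂ = 0.10 − 7.0000 + 5 = -1.9000.
L₁/L₂ = 10^(0.4(M₂ − M₁)) = 10^(0.4 × (-3.5709)) = 10^(-1.42836) = 0.037294.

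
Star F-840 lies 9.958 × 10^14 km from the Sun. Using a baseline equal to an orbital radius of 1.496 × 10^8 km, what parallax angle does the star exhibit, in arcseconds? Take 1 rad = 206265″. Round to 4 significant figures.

θ ≈ B/d = (1.496 × 10^8) / (9.958 × 10^14) = 1.5023 × 10^-7 rad.
In arcseconds: 1.5023 × 10^-7 × 206265 = 0.030987″.

0.03099 arcsec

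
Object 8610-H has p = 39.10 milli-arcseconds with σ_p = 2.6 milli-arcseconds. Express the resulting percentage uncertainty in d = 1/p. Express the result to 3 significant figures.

6.65%

For d = 1/p, |σ_d/d| = |σ_p/p|.
σ_p/p = 2.6 / 39.10 = 0.066496 = 6.6496%.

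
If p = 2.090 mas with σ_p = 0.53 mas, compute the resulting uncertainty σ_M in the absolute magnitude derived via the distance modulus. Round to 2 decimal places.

M = m − 5 log₁₀ d + 5 = m + 5 log₁₀ p + 5, so ∂M/∂p = 5/(p ln 10).
σ_M = (5/ln 10) · (σ_p/p) = 2.1715 × 0.53/2.090 = 2.1715 × 0.25359 = 0.55067.

σ_M = 0.55 mag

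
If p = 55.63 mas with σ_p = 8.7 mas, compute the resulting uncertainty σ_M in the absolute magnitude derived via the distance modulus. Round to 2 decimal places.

M = m − 5 log₁₀ d + 5 = m + 5 log₁₀ p + 5, so ∂M/∂p = 5/(p ln 10).
σ_M = (5/ln 10) · (σ_p/p) = 2.1715 × 8.7/55.63 = 2.1715 × 0.15639 = 0.3396.

σ_M = 0.34 mag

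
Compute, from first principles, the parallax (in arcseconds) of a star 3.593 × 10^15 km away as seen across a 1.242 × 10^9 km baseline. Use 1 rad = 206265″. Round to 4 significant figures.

θ ≈ B/d = (1.242 × 10^9) / (3.593 × 10^15) = 3.4567 × 10^-7 rad.
In arcseconds: 3.4567 × 10^-7 × 206265 = 0.0713″.

0.07130 arcsec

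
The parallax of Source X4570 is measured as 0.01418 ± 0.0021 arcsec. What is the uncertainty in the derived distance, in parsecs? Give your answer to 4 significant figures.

d = 1/p, so σ_d = σ_p / p².
σ_d = 0.00210 / (0.01418)² = 0.00210 / 0.00020107 = 10.444 pc.

10.44 pc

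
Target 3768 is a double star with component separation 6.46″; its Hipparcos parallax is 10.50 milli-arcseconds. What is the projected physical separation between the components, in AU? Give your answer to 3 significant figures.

d = 1/p = 1/0.01050″ = 95.238 pc.
At distance d (pc), an angle of θ arcsec spans θ·d AU: s = 6.46 × 95.238 = 615.24 AU.

615 AU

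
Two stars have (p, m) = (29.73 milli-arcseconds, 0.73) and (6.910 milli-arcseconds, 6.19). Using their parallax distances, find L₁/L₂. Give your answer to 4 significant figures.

d₁ = 1/p₁ = 1/0.02973″ = 33.636 pc; d₂ = 1/p₂ = 1/0.006910″ = 144.72 pc.
M₁ = m₁ − 5 log₁₀ d₁ + 5 = 0.73 − 7.6340 + 5 = -1.9040.
M₂ = 6.19 − 10.8026 + 5 = 0.3874.
L₁/L₂ = 10^(0.4(M₂ − M₁)) = 10^(0.4 × 2.2914) = 10^0.91656 = 8.252.

L₁/L₂ = 8.252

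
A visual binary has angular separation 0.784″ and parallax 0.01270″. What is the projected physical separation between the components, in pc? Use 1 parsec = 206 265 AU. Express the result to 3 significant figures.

d = 1/p = 1/0.01270″ = 78.74 pc.
At distance d (pc), an angle of θ arcsec spans θ·d AU: s = 0.784 × 78.74 = 61.732 AU.
= 61.732 / 206265 = 0.00029928 pc.

0.000299 pc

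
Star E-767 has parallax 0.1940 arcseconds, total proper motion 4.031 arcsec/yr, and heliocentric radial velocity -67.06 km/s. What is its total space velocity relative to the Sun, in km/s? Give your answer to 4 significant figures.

d = 1/p = 1/0.1940″ = 5.1546 pc.
v_t = 4.740 μ d = 4.740 × 4.031 × 5.1546 = 98.489 km/s.
v = √(v_r² + v_t²) = √((-67.06)² + 98.489²) = √14197.1 = 119.15 km/s.

119.2 km/s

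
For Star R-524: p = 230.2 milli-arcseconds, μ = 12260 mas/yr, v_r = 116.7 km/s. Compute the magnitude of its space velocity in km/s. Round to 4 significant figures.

278.1 km/s

d = 1/p = 1/0.2302″ = 4.344 pc.
μ = 12260 mas/yr = 12.26 ″/yr.
v_t = 4.740 μ d = 4.740 × 12.26 × 4.344 = 252.44 km/s.
v = √(v_r² + v_t²) = √(116.7² + 252.44²) = √77344.8 = 278.11 km/s.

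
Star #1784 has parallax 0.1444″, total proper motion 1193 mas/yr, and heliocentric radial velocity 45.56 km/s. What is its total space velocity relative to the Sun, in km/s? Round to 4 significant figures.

60.08 km/s

d = 1/p = 1/0.1444″ = 6.9252 pc.
μ = 1193 mas/yr = 1.193 ″/yr.
v_t = 4.740 μ d = 4.740 × 1.193 × 6.9252 = 39.161 km/s.
v = √(v_r² + v_t²) = √(45.56² + 39.161²) = √3609.3 = 60.077 km/s.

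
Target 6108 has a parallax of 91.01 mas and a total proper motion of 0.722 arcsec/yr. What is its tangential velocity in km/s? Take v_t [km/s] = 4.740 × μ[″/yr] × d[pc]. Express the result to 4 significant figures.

d = 1/p = 1/0.09101″ = 10.988 pc.
v_t = 4.74 × μ × d = 4.74 × 0.722 × 10.988 = 37.604 km/s.

37.60 km/s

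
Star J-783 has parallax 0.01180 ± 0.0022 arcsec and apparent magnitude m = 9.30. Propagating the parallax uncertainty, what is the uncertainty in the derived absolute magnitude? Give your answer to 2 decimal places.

M = m − 5 log₁₀ d + 5 = m + 5 log₁₀ p + 5, so ∂M/∂p = 5/(p ln 10).
σ_M = (5/ln 10) · (σ_p/p) = 2.1715 × 0.0022/0.01180 = 2.1715 × 0.18644 = 0.40485.

σ_M = 0.40 mag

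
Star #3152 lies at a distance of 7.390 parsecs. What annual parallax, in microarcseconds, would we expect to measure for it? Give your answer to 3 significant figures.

135000 μas

p = 1/d = 1/7.39 = 0.13532 arcsec.
= 0.13532 × 10⁶ = 1.3532 × 10^5 μas.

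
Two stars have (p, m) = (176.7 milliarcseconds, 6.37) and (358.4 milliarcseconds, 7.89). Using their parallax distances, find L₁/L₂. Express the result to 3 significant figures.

L₁/L₂ = 16.7

d₁ = 1/p₁ = 1/0.1767″ = 5.6593 pc; d₂ = 1/p₂ = 1/0.3584″ = 2.7902 pc.
M₁ = m₁ − 5 log₁₀ d₁ + 5 = 6.37 − 3.7638 + 5 = 7.6062.
M₂ = 7.89 − 2.2282 + 5 = 10.6618.
L₁/L₂ = 10^(0.4(M₂ − M₁)) = 10^(0.4 × 3.0556) = 10^1.22224 = 16.682.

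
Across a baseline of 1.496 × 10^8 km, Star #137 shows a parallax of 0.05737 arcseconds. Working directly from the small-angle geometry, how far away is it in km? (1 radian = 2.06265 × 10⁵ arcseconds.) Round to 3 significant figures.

θ = 0.05737″ = 0.05737/206265 = 2.7814 × 10^-7 rad.
d = B/θ = (1.496 × 10^8) / (2.7814 × 10^-7) = 5.3786 × 10^14 km.

5.38 × 10^14 km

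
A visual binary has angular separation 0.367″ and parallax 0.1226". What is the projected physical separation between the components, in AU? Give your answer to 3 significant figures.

2.99 AU

d = 1/p = 1/0.1226″ = 8.1566 pc.
At distance d (pc), an angle of θ arcsec spans θ·d AU: s = 0.367 × 8.1566 = 2.9935 AU.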